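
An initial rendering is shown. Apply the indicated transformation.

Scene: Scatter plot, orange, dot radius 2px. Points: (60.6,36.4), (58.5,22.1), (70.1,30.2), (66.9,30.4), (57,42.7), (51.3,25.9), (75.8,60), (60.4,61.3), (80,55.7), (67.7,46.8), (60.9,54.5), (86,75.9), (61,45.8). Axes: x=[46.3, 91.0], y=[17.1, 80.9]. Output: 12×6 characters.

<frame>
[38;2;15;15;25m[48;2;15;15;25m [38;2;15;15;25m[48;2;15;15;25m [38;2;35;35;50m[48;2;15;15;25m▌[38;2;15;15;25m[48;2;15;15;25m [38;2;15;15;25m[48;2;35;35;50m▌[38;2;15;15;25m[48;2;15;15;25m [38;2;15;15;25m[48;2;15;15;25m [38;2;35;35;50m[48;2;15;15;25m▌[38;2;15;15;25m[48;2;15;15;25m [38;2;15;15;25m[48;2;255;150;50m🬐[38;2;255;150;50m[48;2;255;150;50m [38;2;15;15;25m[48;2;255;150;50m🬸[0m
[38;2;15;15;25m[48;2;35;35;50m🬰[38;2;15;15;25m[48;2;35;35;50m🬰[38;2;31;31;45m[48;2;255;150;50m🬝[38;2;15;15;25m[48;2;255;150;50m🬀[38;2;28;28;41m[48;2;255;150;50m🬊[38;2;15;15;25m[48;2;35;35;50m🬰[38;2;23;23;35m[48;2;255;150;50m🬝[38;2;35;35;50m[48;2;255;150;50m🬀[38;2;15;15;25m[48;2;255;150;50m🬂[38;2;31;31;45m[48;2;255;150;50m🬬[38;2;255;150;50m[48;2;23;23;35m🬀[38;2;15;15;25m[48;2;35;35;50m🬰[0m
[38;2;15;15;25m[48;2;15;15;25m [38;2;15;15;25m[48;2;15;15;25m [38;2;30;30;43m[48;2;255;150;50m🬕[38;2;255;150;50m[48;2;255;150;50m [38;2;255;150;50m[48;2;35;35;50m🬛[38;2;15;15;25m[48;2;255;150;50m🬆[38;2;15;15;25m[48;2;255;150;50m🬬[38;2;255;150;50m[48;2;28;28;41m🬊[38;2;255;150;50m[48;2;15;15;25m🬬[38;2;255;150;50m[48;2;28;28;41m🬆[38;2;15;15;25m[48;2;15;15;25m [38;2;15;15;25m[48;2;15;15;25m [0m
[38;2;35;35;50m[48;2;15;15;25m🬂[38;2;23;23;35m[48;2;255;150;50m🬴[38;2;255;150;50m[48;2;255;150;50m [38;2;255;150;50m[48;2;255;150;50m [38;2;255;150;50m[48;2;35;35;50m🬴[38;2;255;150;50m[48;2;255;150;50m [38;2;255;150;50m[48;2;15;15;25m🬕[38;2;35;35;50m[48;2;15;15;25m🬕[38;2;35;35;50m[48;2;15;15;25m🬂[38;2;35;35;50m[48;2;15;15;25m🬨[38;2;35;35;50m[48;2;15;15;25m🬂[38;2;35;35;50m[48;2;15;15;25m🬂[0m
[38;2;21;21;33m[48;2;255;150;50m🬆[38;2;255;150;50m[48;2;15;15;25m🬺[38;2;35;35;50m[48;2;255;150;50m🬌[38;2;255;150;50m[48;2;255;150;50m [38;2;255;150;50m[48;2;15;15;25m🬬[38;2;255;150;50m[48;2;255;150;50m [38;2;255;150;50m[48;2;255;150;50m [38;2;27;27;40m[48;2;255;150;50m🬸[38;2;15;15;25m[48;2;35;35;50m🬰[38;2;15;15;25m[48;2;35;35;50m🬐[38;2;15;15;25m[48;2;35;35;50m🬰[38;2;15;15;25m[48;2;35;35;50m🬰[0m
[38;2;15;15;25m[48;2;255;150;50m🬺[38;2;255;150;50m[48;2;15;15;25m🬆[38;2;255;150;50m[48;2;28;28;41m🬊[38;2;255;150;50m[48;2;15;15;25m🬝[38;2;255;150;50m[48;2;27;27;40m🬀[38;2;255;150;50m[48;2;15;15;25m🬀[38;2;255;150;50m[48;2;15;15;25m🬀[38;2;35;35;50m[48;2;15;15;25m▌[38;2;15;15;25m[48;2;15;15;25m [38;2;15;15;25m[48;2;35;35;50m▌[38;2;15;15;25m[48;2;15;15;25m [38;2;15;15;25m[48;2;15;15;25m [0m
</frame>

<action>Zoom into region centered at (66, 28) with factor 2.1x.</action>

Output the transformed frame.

<frame>
[38;2;255;150;50m[48;2;15;15;25m🬬[38;2;255;150;50m[48;2;15;15;25m🬆[38;2;28;28;41m[48;2;255;150;50m🬆[38;2;15;15;25m[48;2;255;150;50m🬬[38;2;15;15;25m[48;2;35;35;50m▌[38;2;15;15;25m[48;2;15;15;25m [38;2;15;15;25m[48;2;15;15;25m [38;2;35;35;50m[48;2;15;15;25m▌[38;2;15;15;25m[48;2;15;15;25m [38;2;15;15;25m[48;2;35;35;50m▌[38;2;15;15;25m[48;2;15;15;25m [38;2;15;15;25m[48;2;15;15;25m [0m
[38;2;15;15;25m[48;2;35;35;50m🬰[38;2;23;23;35m[48;2;255;150;50m🬺[38;2;255;150;50m[48;2;35;35;50m🬬[38;2;255;150;50m[48;2;21;21;33m🬆[38;2;15;15;25m[48;2;35;35;50m🬐[38;2;15;15;25m[48;2;35;35;50m🬰[38;2;23;23;35m[48;2;255;150;50m🬬[38;2;31;31;45m[48;2;255;150;50m🬝[38;2;15;15;25m[48;2;35;35;50m🬰[38;2;15;15;25m[48;2;35;35;50m🬐[38;2;15;15;25m[48;2;35;35;50m🬰[38;2;15;15;25m[48;2;35;35;50m🬰[0m
[38;2;15;15;25m[48;2;15;15;25m [38;2;15;15;25m[48;2;15;15;25m [38;2;35;35;50m[48;2;15;15;25m▌[38;2;15;15;25m[48;2;15;15;25m [38;2;15;15;25m[48;2;35;35;50m▌[38;2;15;15;25m[48;2;255;150;50m🬐[38;2;255;150;50m[48;2;255;150;50m [38;2;255;150;50m[48;2;255;150;50m [38;2;255;150;50m[48;2;15;15;25m🬛[38;2;15;15;25m[48;2;35;35;50m▌[38;2;15;15;25m[48;2;15;15;25m [38;2;15;15;25m[48;2;15;15;25m [0m
[38;2;23;23;35m[48;2;255;150;50m🬝[38;2;35;35;50m[48;2;255;150;50m🬀[38;2;255;150;50m[48;2;28;28;41m🬱[38;2;35;35;50m[48;2;15;15;25m🬂[38;2;35;35;50m[48;2;15;15;25m🬨[38;2;35;35;50m[48;2;15;15;25m🬂[38;2;255;150;50m[48;2;19;19;30m🬀[38;2;255;150;50m[48;2;27;27;40m🬁[38;2;35;35;50m[48;2;15;15;25m🬂[38;2;35;35;50m[48;2;15;15;25m🬨[38;2;35;35;50m[48;2;15;15;25m🬂[38;2;35;35;50m[48;2;15;15;25m🬂[0m
[38;2;15;15;25m[48;2;35;35;50m🬰[38;2;255;150;50m[48;2;21;21;33m🬊[38;2;255;150;50m[48;2;27;27;40m🬀[38;2;15;15;25m[48;2;35;35;50m🬰[38;2;15;15;25m[48;2;35;35;50m🬐[38;2;15;15;25m[48;2;35;35;50m🬰[38;2;15;15;25m[48;2;35;35;50m🬰[38;2;35;35;50m[48;2;15;15;25m🬛[38;2;15;15;25m[48;2;35;35;50m🬰[38;2;15;15;25m[48;2;35;35;50m🬐[38;2;15;15;25m[48;2;35;35;50m🬰[38;2;15;15;25m[48;2;35;35;50m🬰[0m
[38;2;15;15;25m[48;2;15;15;25m [38;2;15;15;25m[48;2;15;15;25m [38;2;35;35;50m[48;2;15;15;25m▌[38;2;15;15;25m[48;2;15;15;25m [38;2;15;15;25m[48;2;35;35;50m▌[38;2;15;15;25m[48;2;15;15;25m [38;2;15;15;25m[48;2;15;15;25m [38;2;35;35;50m[48;2;15;15;25m▌[38;2;15;15;25m[48;2;15;15;25m [38;2;15;15;25m[48;2;35;35;50m▌[38;2;15;15;25m[48;2;15;15;25m [38;2;15;15;25m[48;2;15;15;25m [0m
</frame>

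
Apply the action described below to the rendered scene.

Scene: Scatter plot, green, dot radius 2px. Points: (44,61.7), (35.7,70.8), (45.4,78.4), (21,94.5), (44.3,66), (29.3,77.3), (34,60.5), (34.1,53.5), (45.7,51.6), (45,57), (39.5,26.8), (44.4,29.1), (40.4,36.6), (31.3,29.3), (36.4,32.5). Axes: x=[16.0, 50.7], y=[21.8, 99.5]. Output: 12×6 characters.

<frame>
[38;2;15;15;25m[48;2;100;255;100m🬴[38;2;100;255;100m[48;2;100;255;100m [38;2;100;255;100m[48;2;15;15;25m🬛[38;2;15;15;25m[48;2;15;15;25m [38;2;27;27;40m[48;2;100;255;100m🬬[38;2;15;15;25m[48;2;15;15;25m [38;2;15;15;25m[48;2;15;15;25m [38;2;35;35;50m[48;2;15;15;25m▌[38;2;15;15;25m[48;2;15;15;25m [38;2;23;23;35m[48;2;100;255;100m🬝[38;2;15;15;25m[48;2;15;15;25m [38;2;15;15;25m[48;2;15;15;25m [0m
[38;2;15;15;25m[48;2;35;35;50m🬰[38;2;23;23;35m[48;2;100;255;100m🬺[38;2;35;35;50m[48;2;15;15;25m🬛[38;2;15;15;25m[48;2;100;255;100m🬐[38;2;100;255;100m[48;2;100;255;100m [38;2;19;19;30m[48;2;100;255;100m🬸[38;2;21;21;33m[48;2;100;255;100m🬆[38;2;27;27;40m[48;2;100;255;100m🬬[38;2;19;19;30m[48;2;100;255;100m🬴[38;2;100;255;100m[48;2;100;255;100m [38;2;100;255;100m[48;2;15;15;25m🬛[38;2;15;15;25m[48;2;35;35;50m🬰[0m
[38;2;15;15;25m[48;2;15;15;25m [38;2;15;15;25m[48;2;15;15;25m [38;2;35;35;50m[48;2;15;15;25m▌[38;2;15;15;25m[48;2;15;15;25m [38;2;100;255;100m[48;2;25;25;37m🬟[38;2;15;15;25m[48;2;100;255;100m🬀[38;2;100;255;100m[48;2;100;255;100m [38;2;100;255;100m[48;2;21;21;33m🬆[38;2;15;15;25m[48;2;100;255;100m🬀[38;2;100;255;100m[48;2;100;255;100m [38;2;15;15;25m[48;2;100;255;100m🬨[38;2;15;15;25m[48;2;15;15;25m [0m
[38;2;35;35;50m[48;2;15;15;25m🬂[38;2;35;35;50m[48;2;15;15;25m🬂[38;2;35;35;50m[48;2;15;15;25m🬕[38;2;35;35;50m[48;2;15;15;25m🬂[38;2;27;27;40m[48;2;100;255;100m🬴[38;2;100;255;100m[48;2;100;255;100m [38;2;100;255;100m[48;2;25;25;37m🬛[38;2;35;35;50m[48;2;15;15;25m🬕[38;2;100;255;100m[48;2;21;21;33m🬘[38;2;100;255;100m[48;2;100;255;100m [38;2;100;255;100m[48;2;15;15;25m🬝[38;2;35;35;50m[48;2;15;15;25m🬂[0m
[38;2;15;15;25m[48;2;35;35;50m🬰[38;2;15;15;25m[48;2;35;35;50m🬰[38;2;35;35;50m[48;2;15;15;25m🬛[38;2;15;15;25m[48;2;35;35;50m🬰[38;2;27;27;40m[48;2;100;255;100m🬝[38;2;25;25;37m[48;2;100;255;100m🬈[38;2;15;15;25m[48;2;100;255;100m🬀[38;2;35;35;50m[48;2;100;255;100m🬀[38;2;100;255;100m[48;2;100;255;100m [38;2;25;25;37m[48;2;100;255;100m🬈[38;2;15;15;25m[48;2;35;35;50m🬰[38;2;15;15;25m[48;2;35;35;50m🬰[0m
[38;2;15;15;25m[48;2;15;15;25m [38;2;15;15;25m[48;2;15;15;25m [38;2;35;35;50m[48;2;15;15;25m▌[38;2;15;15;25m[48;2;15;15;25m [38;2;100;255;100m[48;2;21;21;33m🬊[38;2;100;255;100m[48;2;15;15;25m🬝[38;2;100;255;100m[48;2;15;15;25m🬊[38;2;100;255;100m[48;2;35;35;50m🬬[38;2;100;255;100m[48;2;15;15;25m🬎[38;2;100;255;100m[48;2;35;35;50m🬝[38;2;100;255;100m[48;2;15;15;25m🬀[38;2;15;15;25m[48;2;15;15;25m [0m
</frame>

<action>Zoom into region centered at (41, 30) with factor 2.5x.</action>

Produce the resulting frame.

<frame>
[38;2;15;15;25m[48;2;15;15;25m [38;2;15;15;25m[48;2;15;15;25m [38;2;35;35;50m[48;2;15;15;25m▌[38;2;15;15;25m[48;2;15;15;25m [38;2;15;15;25m[48;2;35;35;50m▌[38;2;15;15;25m[48;2;100;255;100m🬬[38;2;15;15;25m[48;2;15;15;25m [38;2;35;35;50m[48;2;15;15;25m▌[38;2;15;15;25m[48;2;15;15;25m [38;2;15;15;25m[48;2;35;35;50m▌[38;2;15;15;25m[48;2;15;15;25m [38;2;15;15;25m[48;2;15;15;25m [0m
[38;2;15;15;25m[48;2;35;35;50m🬰[38;2;23;23;35m[48;2;100;255;100m🬝[38;2;35;35;50m[48;2;15;15;25m🬛[38;2;15;15;25m[48;2;35;35;50m🬰[38;2;15;15;25m[48;2;100;255;100m🬐[38;2;100;255;100m[48;2;100;255;100m [38;2;19;19;30m[48;2;100;255;100m🬸[38;2;35;35;50m[48;2;15;15;25m🬛[38;2;15;15;25m[48;2;35;35;50m🬰[38;2;15;15;25m[48;2;35;35;50m🬐[38;2;15;15;25m[48;2;35;35;50m🬰[38;2;15;15;25m[48;2;35;35;50m🬰[0m
[38;2;15;15;25m[48;2;100;255;100m🬴[38;2;100;255;100m[48;2;100;255;100m [38;2;100;255;100m[48;2;15;15;25m🬛[38;2;15;15;25m[48;2;15;15;25m [38;2;23;23;35m[48;2;100;255;100m🬝[38;2;100;255;100m[48;2;15;15;25m🬀[38;2;15;15;25m[48;2;15;15;25m [38;2;27;27;40m[48;2;100;255;100m🬝[38;2;15;15;25m[48;2;100;255;100m🬀[38;2;28;28;41m[48;2;100;255;100m🬊[38;2;15;15;25m[48;2;15;15;25m [38;2;15;15;25m[48;2;15;15;25m [0m
[38;2;35;35;50m[48;2;15;15;25m🬂[38;2;100;255;100m[48;2;19;19;30m🬁[38;2;35;35;50m[48;2;15;15;25m🬕[38;2;23;23;35m[48;2;100;255;100m🬴[38;2;100;255;100m[48;2;100;255;100m [38;2;100;255;100m[48;2;25;25;37m🬛[38;2;35;35;50m[48;2;15;15;25m🬂[38;2;35;35;50m[48;2;15;15;25m🬕[38;2;100;255;100m[48;2;15;15;25m🬊[38;2;100;255;100m[48;2;27;27;40m🬀[38;2;35;35;50m[48;2;15;15;25m🬂[38;2;35;35;50m[48;2;15;15;25m🬂[0m
[38;2;15;15;25m[48;2;35;35;50m🬰[38;2;15;15;25m[48;2;35;35;50m🬰[38;2;35;35;50m[48;2;15;15;25m🬛[38;2;15;15;25m[48;2;35;35;50m🬰[38;2;27;27;40m[48;2;100;255;100m🬺[38;2;15;15;25m[48;2;35;35;50m🬰[38;2;15;15;25m[48;2;35;35;50m🬰[38;2;35;35;50m[48;2;15;15;25m🬛[38;2;15;15;25m[48;2;35;35;50m🬰[38;2;15;15;25m[48;2;35;35;50m🬐[38;2;15;15;25m[48;2;35;35;50m🬰[38;2;15;15;25m[48;2;35;35;50m🬰[0m
[38;2;15;15;25m[48;2;15;15;25m [38;2;15;15;25m[48;2;15;15;25m [38;2;35;35;50m[48;2;15;15;25m▌[38;2;15;15;25m[48;2;15;15;25m [38;2;15;15;25m[48;2;35;35;50m▌[38;2;15;15;25m[48;2;15;15;25m [38;2;15;15;25m[48;2;15;15;25m [38;2;35;35;50m[48;2;15;15;25m▌[38;2;15;15;25m[48;2;15;15;25m [38;2;15;15;25m[48;2;35;35;50m▌[38;2;15;15;25m[48;2;15;15;25m [38;2;15;15;25m[48;2;15;15;25m [0m
</frame>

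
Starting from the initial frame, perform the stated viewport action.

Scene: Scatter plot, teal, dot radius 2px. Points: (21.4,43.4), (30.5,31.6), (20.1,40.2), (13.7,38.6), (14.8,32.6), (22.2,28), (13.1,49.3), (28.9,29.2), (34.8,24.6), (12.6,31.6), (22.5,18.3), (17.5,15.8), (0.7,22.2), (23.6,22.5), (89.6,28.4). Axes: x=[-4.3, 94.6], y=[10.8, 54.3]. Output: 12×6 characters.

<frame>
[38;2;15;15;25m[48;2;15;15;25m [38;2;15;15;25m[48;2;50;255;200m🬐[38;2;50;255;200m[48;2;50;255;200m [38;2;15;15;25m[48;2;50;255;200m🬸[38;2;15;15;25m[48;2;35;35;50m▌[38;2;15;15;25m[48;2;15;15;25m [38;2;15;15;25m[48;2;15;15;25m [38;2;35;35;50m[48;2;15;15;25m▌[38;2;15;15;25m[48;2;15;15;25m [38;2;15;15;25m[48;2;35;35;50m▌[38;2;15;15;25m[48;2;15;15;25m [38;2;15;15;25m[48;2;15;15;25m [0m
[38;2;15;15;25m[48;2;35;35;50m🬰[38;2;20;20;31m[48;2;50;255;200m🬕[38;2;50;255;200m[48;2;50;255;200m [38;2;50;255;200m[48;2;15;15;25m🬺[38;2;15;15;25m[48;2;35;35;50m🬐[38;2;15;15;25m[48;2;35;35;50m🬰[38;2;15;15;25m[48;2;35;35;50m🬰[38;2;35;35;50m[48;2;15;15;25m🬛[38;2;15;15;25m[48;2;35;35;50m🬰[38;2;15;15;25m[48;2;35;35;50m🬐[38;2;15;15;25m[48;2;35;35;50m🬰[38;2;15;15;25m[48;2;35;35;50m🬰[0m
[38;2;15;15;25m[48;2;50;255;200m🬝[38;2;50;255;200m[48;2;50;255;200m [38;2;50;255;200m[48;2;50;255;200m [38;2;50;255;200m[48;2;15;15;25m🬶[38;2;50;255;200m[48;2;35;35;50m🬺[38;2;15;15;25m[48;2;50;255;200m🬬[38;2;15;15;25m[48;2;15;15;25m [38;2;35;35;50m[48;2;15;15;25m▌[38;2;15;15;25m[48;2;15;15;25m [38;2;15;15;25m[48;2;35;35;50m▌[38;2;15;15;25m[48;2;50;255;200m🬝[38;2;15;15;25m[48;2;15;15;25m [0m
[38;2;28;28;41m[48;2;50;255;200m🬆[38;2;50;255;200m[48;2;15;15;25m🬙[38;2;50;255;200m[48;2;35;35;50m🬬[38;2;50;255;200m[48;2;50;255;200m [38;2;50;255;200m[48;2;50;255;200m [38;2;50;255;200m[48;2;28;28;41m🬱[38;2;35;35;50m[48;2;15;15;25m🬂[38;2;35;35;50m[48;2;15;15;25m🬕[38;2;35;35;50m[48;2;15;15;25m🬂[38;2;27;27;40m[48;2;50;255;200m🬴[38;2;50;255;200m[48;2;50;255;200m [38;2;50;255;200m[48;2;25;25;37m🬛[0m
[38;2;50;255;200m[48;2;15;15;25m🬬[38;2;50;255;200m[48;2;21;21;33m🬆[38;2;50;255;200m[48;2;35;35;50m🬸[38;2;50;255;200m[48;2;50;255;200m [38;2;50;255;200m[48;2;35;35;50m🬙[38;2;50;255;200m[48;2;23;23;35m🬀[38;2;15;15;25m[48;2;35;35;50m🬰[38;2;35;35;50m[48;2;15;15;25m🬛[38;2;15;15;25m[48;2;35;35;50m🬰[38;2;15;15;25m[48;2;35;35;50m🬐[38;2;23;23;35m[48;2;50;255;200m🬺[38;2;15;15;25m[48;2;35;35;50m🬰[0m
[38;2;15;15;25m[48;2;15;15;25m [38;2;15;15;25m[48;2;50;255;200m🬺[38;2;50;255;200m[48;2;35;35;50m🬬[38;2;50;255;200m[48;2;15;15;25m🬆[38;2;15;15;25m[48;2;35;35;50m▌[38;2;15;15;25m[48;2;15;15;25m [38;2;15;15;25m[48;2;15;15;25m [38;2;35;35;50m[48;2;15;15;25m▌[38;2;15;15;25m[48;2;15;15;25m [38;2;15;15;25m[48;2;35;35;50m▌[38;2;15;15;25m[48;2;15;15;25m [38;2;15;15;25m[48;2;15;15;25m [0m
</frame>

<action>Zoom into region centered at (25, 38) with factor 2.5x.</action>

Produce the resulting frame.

<frame>
[38;2;15;15;25m[48;2;15;15;25m [38;2;15;15;25m[48;2;15;15;25m [38;2;35;35;50m[48;2;15;15;25m▌[38;2;15;15;25m[48;2;15;15;25m [38;2;21;21;33m[48;2;50;255;200m🬆[38;2;15;15;25m[48;2;50;255;200m🬬[38;2;15;15;25m[48;2;15;15;25m [38;2;35;35;50m[48;2;15;15;25m▌[38;2;15;15;25m[48;2;15;15;25m [38;2;15;15;25m[48;2;35;35;50m▌[38;2;15;15;25m[48;2;15;15;25m [38;2;15;15;25m[48;2;15;15;25m [0m
[38;2;15;15;25m[48;2;35;35;50m🬰[38;2;15;15;25m[48;2;35;35;50m🬰[38;2;27;27;40m[48;2;50;255;200m🬬[38;2;25;25;37m[48;2;50;255;200m🬛[38;2;50;255;200m[48;2;50;255;200m [38;2;50;255;200m[48;2;21;21;33m🬆[38;2;15;15;25m[48;2;35;35;50m🬰[38;2;35;35;50m[48;2;15;15;25m🬛[38;2;15;15;25m[48;2;35;35;50m🬰[38;2;15;15;25m[48;2;35;35;50m🬐[38;2;15;15;25m[48;2;35;35;50m🬰[38;2;15;15;25m[48;2;35;35;50m🬰[0m
[38;2;15;15;25m[48;2;15;15;25m [38;2;15;15;25m[48;2;50;255;200m🬐[38;2;50;255;200m[48;2;50;255;200m [38;2;50;255;200m[48;2;15;15;25m🬎[38;2;50;255;200m[48;2;35;35;50m🬝[38;2;50;255;200m[48;2;15;15;25m🬀[38;2;15;15;25m[48;2;15;15;25m [38;2;35;35;50m[48;2;15;15;25m▌[38;2;15;15;25m[48;2;15;15;25m [38;2;15;15;25m[48;2;35;35;50m▌[38;2;15;15;25m[48;2;15;15;25m [38;2;15;15;25m[48;2;15;15;25m [0m
[38;2;35;35;50m[48;2;15;15;25m🬂[38;2;35;35;50m[48;2;15;15;25m🬂[38;2;50;255;200m[48;2;30;30;43m🬟[38;2;35;35;50m[48;2;15;15;25m🬂[38;2;35;35;50m[48;2;15;15;25m🬨[38;2;35;35;50m[48;2;15;15;25m🬂[38;2;35;35;50m[48;2;15;15;25m🬂[38;2;35;35;50m[48;2;15;15;25m🬕[38;2;35;35;50m[48;2;15;15;25m🬂[38;2;35;35;50m[48;2;15;15;25m🬨[38;2;35;35;50m[48;2;15;15;25m🬂[38;2;35;35;50m[48;2;15;15;25m🬂[0m
[38;2;15;15;25m[48;2;35;35;50m🬰[38;2;21;21;33m[48;2;50;255;200m🬆[38;2;50;255;200m[48;2;50;255;200m [38;2;50;255;200m[48;2;15;15;25m🬛[38;2;15;15;25m[48;2;35;35;50m🬐[38;2;15;15;25m[48;2;35;35;50m🬰[38;2;21;21;33m[48;2;50;255;200m🬆[38;2;50;255;200m[48;2;15;15;25m🬺[38;2;23;23;35m[48;2;50;255;200m🬬[38;2;15;15;25m[48;2;35;35;50m🬐[38;2;15;15;25m[48;2;35;35;50m🬰[38;2;15;15;25m[48;2;35;35;50m🬰[0m
[38;2;15;15;25m[48;2;15;15;25m [38;2;15;15;25m[48;2;50;255;200m🬺[38;2;50;255;200m[48;2;21;21;33m🬆[38;2;15;15;25m[48;2;15;15;25m [38;2;15;15;25m[48;2;35;35;50m▌[38;2;15;15;25m[48;2;50;255;200m🬝[38;2;15;15;25m[48;2;50;255;200m🬀[38;2;50;255;200m[48;2;15;15;25m🬴[38;2;15;15;25m[48;2;15;15;25m [38;2;15;15;25m[48;2;35;35;50m▌[38;2;15;15;25m[48;2;15;15;25m [38;2;15;15;25m[48;2;15;15;25m [0m
</frame>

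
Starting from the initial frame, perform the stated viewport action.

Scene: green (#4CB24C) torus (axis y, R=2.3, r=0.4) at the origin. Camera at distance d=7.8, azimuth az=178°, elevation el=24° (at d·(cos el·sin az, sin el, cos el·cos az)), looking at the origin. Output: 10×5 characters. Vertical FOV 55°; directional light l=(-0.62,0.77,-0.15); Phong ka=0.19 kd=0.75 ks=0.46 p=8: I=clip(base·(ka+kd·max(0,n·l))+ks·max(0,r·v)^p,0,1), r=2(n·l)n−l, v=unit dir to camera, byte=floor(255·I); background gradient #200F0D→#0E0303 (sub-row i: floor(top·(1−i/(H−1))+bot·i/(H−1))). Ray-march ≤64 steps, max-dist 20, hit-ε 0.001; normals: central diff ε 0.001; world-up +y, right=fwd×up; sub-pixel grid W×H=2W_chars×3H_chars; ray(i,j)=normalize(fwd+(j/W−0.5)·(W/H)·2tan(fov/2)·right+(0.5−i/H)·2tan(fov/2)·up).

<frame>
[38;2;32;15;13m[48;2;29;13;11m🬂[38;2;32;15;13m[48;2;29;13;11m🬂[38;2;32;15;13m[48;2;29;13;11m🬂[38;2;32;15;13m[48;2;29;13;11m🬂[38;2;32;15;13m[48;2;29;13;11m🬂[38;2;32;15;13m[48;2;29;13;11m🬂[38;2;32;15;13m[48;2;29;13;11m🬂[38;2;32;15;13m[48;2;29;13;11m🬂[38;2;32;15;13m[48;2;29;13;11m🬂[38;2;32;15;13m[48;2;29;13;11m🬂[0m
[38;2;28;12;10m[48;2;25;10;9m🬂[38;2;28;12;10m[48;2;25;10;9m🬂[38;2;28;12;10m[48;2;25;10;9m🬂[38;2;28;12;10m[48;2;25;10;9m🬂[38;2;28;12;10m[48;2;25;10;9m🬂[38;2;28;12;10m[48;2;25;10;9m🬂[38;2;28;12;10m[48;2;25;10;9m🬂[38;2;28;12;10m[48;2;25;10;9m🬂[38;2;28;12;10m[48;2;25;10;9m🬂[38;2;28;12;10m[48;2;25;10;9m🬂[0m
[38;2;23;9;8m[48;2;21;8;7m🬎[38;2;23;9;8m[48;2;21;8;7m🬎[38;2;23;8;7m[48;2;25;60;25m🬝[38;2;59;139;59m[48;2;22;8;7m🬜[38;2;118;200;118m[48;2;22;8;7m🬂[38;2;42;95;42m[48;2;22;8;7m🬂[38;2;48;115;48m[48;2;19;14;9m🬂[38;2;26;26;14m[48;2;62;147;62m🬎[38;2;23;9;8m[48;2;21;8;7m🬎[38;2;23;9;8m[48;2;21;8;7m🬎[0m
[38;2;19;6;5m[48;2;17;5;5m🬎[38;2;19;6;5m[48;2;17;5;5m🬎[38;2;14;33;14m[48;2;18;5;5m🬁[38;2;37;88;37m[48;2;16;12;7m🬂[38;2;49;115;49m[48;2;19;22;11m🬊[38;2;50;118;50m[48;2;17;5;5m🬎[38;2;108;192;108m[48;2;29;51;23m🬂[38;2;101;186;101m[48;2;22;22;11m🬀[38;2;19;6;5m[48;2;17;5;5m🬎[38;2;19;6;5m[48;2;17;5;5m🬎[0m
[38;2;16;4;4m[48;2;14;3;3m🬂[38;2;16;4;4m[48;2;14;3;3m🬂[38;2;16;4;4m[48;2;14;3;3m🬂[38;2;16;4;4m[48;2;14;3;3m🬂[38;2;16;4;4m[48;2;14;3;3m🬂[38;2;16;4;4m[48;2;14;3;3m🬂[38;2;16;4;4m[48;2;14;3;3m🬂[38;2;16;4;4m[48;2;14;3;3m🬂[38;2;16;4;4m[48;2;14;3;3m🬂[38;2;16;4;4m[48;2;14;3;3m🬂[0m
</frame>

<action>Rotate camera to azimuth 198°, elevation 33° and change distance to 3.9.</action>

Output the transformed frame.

<frame>
[38;2;32;15;13m[48;2;29;13;11m🬂[38;2;32;15;13m[48;2;29;13;11m🬂[38;2;32;15;13m[48;2;29;13;11m🬂[38;2;32;15;13m[48;2;29;13;11m🬂[38;2;32;15;13m[48;2;29;13;11m🬂[38;2;32;15;13m[48;2;29;13;11m🬂[38;2;32;15;13m[48;2;29;13;11m🬂[38;2;32;15;13m[48;2;29;13;11m🬂[38;2;32;15;13m[48;2;29;13;11m🬂[38;2;32;15;13m[48;2;29;13;11m🬂[0m
[38;2;28;12;10m[48;2;25;10;9m🬂[38;2;26;11;9m[48;2;63;147;63m🬝[38;2;27;11;10m[48;2;89;183;89m🬎[38;2;28;12;10m[48;2;70;154;70m🬂[38;2;31;48;22m[48;2;120;207;120m🬰[38;2;24;30;15m[48;2;75;151;75m🬰[38;2;22;26;13m[48;2;54;124;54m🬰[38;2;55;129;55m[48;2;26;31;16m🬃[38;2;27;11;10m[48;2;47;110;47m🬎[38;2;28;12;10m[48;2;25;10;9m🬂[0m
[38;2;24;9;8m[48;2;58;138;58m🬀[38;2;62;147;62m[48;2;25;60;25m🬝[38;2;54;127;54m[48;2;22;21;12m🬂[38;2;16;37;16m[48;2;22;8;7m🬀[38;2;23;9;8m[48;2;21;8;7m🬎[38;2;23;9;8m[48;2;21;8;7m🬎[38;2;23;9;8m[48;2;21;8;7m🬎[38;2;14;33;14m[48;2;22;8;7m🬂[38;2;15;37;15m[48;2;21;8;7m🬬[38;2;48;115;48m[48;2;21;50;21m🬊[0m
[38;2;59;140;59m[48;2;58;136;58m🬆[38;2;49;116;49m[48;2;18;6;5m▌[38;2;19;6;5m[48;2;17;5;5m🬎[38;2;19;6;5m[48;2;17;5;5m🬎[38;2;19;6;5m[48;2;17;5;5m🬎[38;2;19;6;5m[48;2;17;5;5m🬎[38;2;19;6;5m[48;2;17;5;5m🬎[38;2;19;6;5m[48;2;17;5;5m🬎[38;2;19;6;5m[48;2;17;5;5m🬎[38;2;21;50;21m[48;2;40;94;40m🬕[0m
[38;2;56;133;56m[48;2;52;124;52m🬨[38;2;51;120;51m[48;2;57;134;57m🬁[38;2;16;4;4m[48;2;54;127;54m🬂[38;2;15;3;3m[48;2;48;114;48m🬊[38;2;15;3;3m[48;2;49;115;49m🬎[38;2;15;3;3m[48;2;47;110;47m🬎[38;2;15;3;3m[48;2;48;114;48m🬎[38;2;19;23;11m[48;2;48;113;48m🬆[38;2;25;42;19m[48;2;58;131;58m🬂[38;2;60;136;60m[48;2;116;204;116m🬎[0m
</frame>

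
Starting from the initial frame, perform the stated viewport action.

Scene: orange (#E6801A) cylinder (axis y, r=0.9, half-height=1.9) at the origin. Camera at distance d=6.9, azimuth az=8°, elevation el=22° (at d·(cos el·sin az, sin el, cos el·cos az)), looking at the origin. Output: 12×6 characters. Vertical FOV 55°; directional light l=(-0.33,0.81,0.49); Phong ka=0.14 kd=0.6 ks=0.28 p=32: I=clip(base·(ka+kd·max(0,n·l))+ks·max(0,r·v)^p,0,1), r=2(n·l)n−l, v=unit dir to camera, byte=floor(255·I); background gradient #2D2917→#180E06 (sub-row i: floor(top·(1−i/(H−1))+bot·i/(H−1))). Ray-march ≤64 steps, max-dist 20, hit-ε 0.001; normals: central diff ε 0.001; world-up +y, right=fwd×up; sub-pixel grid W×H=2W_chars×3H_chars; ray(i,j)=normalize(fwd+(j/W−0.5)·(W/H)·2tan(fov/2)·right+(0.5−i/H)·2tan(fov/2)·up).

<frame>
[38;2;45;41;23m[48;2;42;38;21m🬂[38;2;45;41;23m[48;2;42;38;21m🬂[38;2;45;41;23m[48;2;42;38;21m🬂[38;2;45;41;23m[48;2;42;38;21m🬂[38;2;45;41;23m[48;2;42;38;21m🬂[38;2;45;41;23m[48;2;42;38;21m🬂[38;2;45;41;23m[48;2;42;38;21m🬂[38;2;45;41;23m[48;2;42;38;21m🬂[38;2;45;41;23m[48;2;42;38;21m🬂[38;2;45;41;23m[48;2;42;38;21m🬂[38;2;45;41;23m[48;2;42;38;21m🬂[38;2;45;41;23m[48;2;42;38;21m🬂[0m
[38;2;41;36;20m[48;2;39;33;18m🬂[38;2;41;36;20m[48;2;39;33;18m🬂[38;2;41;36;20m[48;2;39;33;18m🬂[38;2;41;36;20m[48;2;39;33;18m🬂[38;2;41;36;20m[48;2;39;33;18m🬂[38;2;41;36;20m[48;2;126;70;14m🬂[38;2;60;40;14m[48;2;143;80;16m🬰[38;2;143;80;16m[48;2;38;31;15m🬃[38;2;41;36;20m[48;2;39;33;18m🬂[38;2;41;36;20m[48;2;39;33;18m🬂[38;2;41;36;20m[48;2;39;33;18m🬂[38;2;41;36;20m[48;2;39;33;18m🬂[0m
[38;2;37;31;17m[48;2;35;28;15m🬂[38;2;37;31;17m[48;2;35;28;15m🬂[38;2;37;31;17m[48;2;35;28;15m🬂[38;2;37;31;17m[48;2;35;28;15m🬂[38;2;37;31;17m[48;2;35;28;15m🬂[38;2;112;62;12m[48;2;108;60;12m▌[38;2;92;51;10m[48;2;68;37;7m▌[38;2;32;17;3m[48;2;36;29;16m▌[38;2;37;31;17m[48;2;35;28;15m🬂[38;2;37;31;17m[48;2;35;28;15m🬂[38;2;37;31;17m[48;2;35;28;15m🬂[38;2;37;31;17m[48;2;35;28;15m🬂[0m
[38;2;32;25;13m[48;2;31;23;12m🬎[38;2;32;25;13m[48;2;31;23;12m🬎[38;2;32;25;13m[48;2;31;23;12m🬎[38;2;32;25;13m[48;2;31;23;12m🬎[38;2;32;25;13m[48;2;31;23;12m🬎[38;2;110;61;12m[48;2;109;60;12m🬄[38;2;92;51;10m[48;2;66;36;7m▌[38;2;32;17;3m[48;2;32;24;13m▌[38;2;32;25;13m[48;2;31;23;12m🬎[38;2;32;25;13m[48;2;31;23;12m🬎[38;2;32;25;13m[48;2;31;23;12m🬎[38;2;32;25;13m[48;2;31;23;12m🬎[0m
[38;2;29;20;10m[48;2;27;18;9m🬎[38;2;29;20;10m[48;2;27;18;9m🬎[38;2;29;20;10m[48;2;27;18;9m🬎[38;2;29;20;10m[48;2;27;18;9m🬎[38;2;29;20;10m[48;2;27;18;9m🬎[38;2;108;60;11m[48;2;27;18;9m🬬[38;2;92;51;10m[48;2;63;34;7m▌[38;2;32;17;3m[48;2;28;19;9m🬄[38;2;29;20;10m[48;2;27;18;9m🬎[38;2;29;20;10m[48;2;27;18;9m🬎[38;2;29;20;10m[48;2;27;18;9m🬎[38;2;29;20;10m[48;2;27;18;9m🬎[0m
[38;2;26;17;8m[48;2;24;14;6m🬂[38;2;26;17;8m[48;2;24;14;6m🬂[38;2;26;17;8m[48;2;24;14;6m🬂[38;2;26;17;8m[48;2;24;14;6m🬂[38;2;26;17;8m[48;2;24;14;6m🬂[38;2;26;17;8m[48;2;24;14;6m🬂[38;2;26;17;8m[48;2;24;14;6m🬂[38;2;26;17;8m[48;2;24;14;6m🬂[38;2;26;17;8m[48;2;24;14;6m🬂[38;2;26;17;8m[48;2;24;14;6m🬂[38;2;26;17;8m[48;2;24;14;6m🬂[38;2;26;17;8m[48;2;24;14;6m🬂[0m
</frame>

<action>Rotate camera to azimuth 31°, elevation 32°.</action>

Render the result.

<frame>
[38;2;45;41;23m[48;2;42;38;21m🬂[38;2;45;41;23m[48;2;42;38;21m🬂[38;2;45;41;23m[48;2;42;38;21m🬂[38;2;45;41;23m[48;2;42;38;21m🬂[38;2;45;41;23m[48;2;42;38;21m🬂[38;2;45;41;23m[48;2;42;38;21m🬂[38;2;45;41;23m[48;2;42;38;21m🬂[38;2;45;41;23m[48;2;42;38;21m🬂[38;2;45;41;23m[48;2;42;38;21m🬂[38;2;45;41;23m[48;2;42;38;21m🬂[38;2;45;41;23m[48;2;42;38;21m🬂[38;2;45;41;23m[48;2;42;38;21m🬂[0m
[38;2;41;36;20m[48;2;39;33;18m🬂[38;2;41;36;20m[48;2;39;33;18m🬂[38;2;41;36;20m[48;2;39;33;18m🬂[38;2;41;36;20m[48;2;39;33;18m🬂[38;2;41;36;20m[48;2;39;33;18m🬂[38;2;41;36;20m[48;2;134;75;15m🬂[38;2;41;36;20m[48;2;143;80;16m🬂[38;2;143;80;16m[48;2;38;31;15m🬃[38;2;41;36;20m[48;2;39;33;18m🬂[38;2;41;36;20m[48;2;39;33;18m🬂[38;2;41;36;20m[48;2;39;33;18m🬂[38;2;41;36;20m[48;2;39;33;18m🬂[0m
[38;2;37;31;17m[48;2;35;28;15m🬂[38;2;37;31;17m[48;2;35;28;15m🬂[38;2;37;31;17m[48;2;35;28;15m🬂[38;2;37;31;17m[48;2;35;28;15m🬂[38;2;37;31;17m[48;2;35;28;15m🬂[38;2;90;50;10m[48;2;110;60;12m▐[38;2;66;37;7m[48;2;38;20;4m▌[38;2;32;17;3m[48;2;36;29;16m▌[38;2;37;31;17m[48;2;35;28;15m🬂[38;2;37;31;17m[48;2;35;28;15m🬂[38;2;37;31;17m[48;2;35;28;15m🬂[38;2;37;31;17m[48;2;35;28;15m🬂[0m
[38;2;32;25;13m[48;2;31;23;12m🬎[38;2;32;25;13m[48;2;31;23;12m🬎[38;2;32;25;13m[48;2;31;23;12m🬎[38;2;32;25;13m[48;2;31;23;12m🬎[38;2;32;25;13m[48;2;31;23;12m🬎[38;2;93;51;10m[48;2;112;62;12m▐[38;2;66;37;7m[48;2;34;19;3m▌[38;2;32;17;3m[48;2;32;24;13m▌[38;2;32;25;13m[48;2;31;23;12m🬎[38;2;32;25;13m[48;2;31;23;12m🬎[38;2;32;25;13m[48;2;31;23;12m🬎[38;2;32;25;13m[48;2;31;23;12m🬎[0m
[38;2;29;20;10m[48;2;27;18;9m🬎[38;2;29;20;10m[48;2;27;18;9m🬎[38;2;29;20;10m[48;2;27;18;9m🬎[38;2;29;20;10m[48;2;27;18;9m🬎[38;2;29;20;10m[48;2;27;18;9m🬎[38;2;101;56;10m[48;2;27;18;9m🬊[38;2;66;37;7m[48;2;30;17;5m▌[38;2;32;17;3m[48;2;28;19;9m🬀[38;2;29;20;10m[48;2;27;18;9m🬎[38;2;29;20;10m[48;2;27;18;9m🬎[38;2;29;20;10m[48;2;27;18;9m🬎[38;2;29;20;10m[48;2;27;18;9m🬎[0m
[38;2;26;17;8m[48;2;24;14;6m🬂[38;2;26;17;8m[48;2;24;14;6m🬂[38;2;26;17;8m[48;2;24;14;6m🬂[38;2;26;17;8m[48;2;24;14;6m🬂[38;2;26;17;8m[48;2;24;14;6m🬂[38;2;26;17;8m[48;2;24;14;6m🬂[38;2;26;17;8m[48;2;24;14;6m🬂[38;2;26;17;8m[48;2;24;14;6m🬂[38;2;26;17;8m[48;2;24;14;6m🬂[38;2;26;17;8m[48;2;24;14;6m🬂[38;2;26;17;8m[48;2;24;14;6m🬂[38;2;26;17;8m[48;2;24;14;6m🬂[0m
</frame>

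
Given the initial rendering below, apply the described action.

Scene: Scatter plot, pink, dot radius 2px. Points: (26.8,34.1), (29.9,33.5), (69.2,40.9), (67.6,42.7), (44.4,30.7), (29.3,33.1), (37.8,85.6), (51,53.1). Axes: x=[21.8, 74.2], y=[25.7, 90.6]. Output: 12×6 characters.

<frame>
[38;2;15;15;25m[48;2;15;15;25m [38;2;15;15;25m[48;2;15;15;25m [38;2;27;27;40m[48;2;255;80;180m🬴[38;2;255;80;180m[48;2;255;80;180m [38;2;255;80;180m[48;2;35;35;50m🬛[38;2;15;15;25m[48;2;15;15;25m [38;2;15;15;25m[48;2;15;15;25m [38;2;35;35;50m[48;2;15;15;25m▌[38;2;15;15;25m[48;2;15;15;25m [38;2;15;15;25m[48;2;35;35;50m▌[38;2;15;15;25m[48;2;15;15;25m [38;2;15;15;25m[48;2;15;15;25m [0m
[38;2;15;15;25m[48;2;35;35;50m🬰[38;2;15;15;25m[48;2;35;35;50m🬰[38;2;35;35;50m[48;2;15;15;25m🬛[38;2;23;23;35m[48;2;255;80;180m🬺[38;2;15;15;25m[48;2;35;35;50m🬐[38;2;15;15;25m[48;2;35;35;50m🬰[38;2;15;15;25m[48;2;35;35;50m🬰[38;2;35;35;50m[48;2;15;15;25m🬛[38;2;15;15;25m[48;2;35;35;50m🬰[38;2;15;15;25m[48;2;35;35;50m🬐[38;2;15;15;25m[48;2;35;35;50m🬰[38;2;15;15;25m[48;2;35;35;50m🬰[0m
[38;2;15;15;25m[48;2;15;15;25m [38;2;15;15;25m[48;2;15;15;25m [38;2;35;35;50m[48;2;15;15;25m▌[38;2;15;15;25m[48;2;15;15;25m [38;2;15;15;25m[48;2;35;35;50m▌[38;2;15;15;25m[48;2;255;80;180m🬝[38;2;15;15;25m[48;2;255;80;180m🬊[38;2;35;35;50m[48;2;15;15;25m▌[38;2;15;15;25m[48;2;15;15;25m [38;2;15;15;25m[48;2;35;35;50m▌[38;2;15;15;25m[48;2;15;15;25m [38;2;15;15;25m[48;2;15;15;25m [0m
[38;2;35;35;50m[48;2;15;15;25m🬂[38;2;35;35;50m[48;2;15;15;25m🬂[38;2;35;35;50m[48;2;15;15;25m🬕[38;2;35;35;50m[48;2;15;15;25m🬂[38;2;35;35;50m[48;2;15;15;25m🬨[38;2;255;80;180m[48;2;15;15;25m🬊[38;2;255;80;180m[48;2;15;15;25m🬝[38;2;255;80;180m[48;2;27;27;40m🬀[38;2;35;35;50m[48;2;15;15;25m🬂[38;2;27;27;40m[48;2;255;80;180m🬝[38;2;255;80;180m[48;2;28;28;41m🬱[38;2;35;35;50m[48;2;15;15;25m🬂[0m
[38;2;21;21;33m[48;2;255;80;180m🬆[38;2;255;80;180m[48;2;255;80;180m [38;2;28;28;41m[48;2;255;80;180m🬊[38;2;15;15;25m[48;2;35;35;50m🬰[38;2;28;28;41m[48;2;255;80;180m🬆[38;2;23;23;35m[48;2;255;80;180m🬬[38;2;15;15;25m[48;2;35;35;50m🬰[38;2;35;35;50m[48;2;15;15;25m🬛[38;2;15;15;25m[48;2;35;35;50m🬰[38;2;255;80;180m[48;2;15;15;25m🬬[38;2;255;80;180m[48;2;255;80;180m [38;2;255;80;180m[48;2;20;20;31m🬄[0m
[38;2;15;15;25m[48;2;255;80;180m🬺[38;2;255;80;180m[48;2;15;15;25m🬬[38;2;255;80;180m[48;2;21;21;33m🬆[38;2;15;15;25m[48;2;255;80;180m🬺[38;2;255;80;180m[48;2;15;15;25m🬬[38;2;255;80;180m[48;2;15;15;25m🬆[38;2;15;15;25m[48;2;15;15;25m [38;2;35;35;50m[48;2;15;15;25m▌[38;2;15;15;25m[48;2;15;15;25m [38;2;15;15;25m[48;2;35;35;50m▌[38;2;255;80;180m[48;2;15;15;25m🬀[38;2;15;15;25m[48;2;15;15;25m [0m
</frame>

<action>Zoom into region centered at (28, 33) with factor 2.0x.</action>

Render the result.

<frame>
[38;2;15;15;25m[48;2;15;15;25m [38;2;15;15;25m[48;2;15;15;25m [38;2;35;35;50m[48;2;15;15;25m▌[38;2;15;15;25m[48;2;15;15;25m [38;2;15;15;25m[48;2;35;35;50m▌[38;2;15;15;25m[48;2;15;15;25m [38;2;15;15;25m[48;2;15;15;25m [38;2;35;35;50m[48;2;15;15;25m▌[38;2;15;15;25m[48;2;15;15;25m [38;2;15;15;25m[48;2;35;35;50m▌[38;2;15;15;25m[48;2;15;15;25m [38;2;15;15;25m[48;2;15;15;25m [0m
[38;2;15;15;25m[48;2;35;35;50m🬰[38;2;15;15;25m[48;2;35;35;50m🬰[38;2;35;35;50m[48;2;15;15;25m🬛[38;2;15;15;25m[48;2;35;35;50m🬰[38;2;15;15;25m[48;2;35;35;50m🬐[38;2;23;23;35m[48;2;255;80;180m🬬[38;2;15;15;25m[48;2;35;35;50m🬰[38;2;35;35;50m[48;2;15;15;25m🬛[38;2;15;15;25m[48;2;35;35;50m🬰[38;2;15;15;25m[48;2;35;35;50m🬐[38;2;15;15;25m[48;2;35;35;50m🬰[38;2;15;15;25m[48;2;35;35;50m🬰[0m
[38;2;15;15;25m[48;2;15;15;25m [38;2;15;15;25m[48;2;15;15;25m [38;2;35;35;50m[48;2;15;15;25m▌[38;2;15;15;25m[48;2;15;15;25m [38;2;15;15;25m[48;2;255;80;180m🬐[38;2;255;80;180m[48;2;255;80;180m [38;2;255;80;180m[48;2;255;80;180m [38;2;21;21;33m[48;2;255;80;180m🬊[38;2;15;15;25m[48;2;15;15;25m [38;2;15;15;25m[48;2;35;35;50m▌[38;2;15;15;25m[48;2;15;15;25m [38;2;15;15;25m[48;2;15;15;25m [0m
[38;2;35;35;50m[48;2;15;15;25m🬂[38;2;35;35;50m[48;2;15;15;25m🬂[38;2;35;35;50m[48;2;15;15;25m🬕[38;2;35;35;50m[48;2;15;15;25m🬂[38;2;35;35;50m[48;2;15;15;25m🬨[38;2;255;80;180m[48;2;15;15;25m🬂[38;2;255;80;180m[48;2;15;15;25m🬎[38;2;255;80;180m[48;2;27;27;40m🬀[38;2;35;35;50m[48;2;15;15;25m🬂[38;2;35;35;50m[48;2;15;15;25m🬨[38;2;35;35;50m[48;2;15;15;25m🬂[38;2;35;35;50m[48;2;15;15;25m🬂[0m
[38;2;15;15;25m[48;2;35;35;50m🬰[38;2;15;15;25m[48;2;35;35;50m🬰[38;2;35;35;50m[48;2;15;15;25m🬛[38;2;15;15;25m[48;2;35;35;50m🬰[38;2;15;15;25m[48;2;35;35;50m🬐[38;2;15;15;25m[48;2;35;35;50m🬰[38;2;15;15;25m[48;2;35;35;50m🬰[38;2;35;35;50m[48;2;15;15;25m🬛[38;2;15;15;25m[48;2;35;35;50m🬰[38;2;15;15;25m[48;2;35;35;50m🬐[38;2;15;15;25m[48;2;35;35;50m🬰[38;2;15;15;25m[48;2;35;35;50m🬰[0m
[38;2;15;15;25m[48;2;15;15;25m [38;2;15;15;25m[48;2;15;15;25m [38;2;35;35;50m[48;2;15;15;25m▌[38;2;15;15;25m[48;2;15;15;25m [38;2;15;15;25m[48;2;35;35;50m▌[38;2;15;15;25m[48;2;15;15;25m [38;2;15;15;25m[48;2;15;15;25m [38;2;35;35;50m[48;2;15;15;25m▌[38;2;15;15;25m[48;2;15;15;25m [38;2;15;15;25m[48;2;35;35;50m▌[38;2;15;15;25m[48;2;15;15;25m [38;2;15;15;25m[48;2;15;15;25m [0m
</frame>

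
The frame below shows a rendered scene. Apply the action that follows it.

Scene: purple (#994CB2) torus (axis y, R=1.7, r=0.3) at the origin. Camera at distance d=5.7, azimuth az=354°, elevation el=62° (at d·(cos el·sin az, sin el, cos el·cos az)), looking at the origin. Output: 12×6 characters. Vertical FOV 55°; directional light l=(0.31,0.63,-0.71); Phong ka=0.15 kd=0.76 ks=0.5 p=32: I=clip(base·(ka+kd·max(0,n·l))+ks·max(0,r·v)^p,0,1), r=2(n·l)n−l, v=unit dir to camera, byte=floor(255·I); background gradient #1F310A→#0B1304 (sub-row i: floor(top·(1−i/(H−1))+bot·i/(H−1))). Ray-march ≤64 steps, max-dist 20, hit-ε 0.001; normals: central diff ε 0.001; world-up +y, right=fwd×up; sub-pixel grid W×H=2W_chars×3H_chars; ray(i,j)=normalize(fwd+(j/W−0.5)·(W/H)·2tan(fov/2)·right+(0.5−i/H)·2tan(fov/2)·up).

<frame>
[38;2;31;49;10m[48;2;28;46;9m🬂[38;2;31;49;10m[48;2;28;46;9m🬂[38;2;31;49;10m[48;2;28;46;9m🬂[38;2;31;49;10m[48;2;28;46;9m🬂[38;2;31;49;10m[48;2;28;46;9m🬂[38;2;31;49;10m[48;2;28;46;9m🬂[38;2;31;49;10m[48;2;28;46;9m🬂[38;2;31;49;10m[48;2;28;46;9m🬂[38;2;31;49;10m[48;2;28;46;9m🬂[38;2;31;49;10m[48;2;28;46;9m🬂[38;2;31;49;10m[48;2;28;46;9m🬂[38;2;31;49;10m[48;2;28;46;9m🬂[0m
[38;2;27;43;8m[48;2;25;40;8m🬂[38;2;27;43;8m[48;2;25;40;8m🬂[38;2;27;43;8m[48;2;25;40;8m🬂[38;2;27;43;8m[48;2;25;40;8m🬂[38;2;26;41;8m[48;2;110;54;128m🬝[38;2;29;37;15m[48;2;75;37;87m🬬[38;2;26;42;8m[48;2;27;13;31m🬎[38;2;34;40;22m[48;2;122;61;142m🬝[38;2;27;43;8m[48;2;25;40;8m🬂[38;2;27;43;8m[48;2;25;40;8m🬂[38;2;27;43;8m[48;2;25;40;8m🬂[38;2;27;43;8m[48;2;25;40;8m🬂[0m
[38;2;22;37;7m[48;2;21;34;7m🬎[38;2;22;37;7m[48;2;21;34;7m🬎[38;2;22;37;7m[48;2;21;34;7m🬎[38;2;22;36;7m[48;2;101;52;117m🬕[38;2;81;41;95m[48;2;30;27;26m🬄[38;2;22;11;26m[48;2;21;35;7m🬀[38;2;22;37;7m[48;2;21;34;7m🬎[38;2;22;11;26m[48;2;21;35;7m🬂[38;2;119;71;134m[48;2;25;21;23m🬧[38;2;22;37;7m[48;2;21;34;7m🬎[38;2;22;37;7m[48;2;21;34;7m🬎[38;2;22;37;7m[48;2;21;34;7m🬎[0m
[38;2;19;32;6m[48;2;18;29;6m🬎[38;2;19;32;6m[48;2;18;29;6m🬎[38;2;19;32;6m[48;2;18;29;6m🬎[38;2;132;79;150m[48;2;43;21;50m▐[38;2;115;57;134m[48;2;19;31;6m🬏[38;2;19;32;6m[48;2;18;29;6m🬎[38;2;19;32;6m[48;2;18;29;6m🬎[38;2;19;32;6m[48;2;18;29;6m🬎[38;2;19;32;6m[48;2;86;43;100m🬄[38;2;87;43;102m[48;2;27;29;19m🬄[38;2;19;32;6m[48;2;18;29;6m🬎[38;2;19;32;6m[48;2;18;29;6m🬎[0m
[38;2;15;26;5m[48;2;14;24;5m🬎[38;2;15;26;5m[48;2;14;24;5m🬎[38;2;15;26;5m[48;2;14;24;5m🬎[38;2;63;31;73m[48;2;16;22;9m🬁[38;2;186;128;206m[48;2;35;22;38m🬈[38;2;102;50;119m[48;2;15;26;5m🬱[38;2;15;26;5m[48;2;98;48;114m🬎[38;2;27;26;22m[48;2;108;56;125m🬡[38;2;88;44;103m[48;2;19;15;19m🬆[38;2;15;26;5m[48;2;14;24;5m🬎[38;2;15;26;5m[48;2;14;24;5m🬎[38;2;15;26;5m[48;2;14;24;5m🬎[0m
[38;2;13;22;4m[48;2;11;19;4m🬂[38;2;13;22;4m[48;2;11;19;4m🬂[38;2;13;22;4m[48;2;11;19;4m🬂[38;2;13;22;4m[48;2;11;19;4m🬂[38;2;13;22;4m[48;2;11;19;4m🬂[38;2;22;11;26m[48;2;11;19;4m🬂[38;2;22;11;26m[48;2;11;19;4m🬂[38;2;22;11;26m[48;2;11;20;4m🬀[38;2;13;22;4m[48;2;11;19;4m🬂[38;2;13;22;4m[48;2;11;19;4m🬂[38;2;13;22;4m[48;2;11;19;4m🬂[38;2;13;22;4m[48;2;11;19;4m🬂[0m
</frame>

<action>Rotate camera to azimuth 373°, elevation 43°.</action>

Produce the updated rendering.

<frame>
[38;2;31;49;10m[48;2;28;46;9m🬂[38;2;31;49;10m[48;2;28;46;9m🬂[38;2;31;49;10m[48;2;28;46;9m🬂[38;2;31;49;10m[48;2;28;46;9m🬂[38;2;31;49;10m[48;2;28;46;9m🬂[38;2;31;49;10m[48;2;28;46;9m🬂[38;2;31;49;10m[48;2;28;46;9m🬂[38;2;31;49;10m[48;2;28;46;9m🬂[38;2;31;49;10m[48;2;28;46;9m🬂[38;2;31;49;10m[48;2;28;46;9m🬂[38;2;31;49;10m[48;2;28;46;9m🬂[38;2;31;49;10m[48;2;28;46;9m🬂[0m
[38;2;27;43;8m[48;2;25;40;8m🬂[38;2;27;43;8m[48;2;25;40;8m🬂[38;2;27;43;8m[48;2;25;40;8m🬂[38;2;27;43;8m[48;2;25;40;8m🬂[38;2;27;43;8m[48;2;25;40;8m🬂[38;2;27;43;8m[48;2;25;40;8m🬂[38;2;27;43;8m[48;2;25;40;8m🬂[38;2;27;43;8m[48;2;25;40;8m🬂[38;2;27;43;8m[48;2;25;40;8m🬂[38;2;27;43;8m[48;2;25;40;8m🬂[38;2;27;43;8m[48;2;25;40;8m🬂[38;2;27;43;8m[48;2;25;40;8m🬂[0m
[38;2;22;37;7m[48;2;21;34;7m🬎[38;2;22;37;7m[48;2;21;34;7m🬎[38;2;22;37;7m[48;2;21;34;7m🬎[38;2;22;36;7m[48;2;108;55;125m🬝[38;2;104;58;119m[48;2;31;32;24m🬔[38;2;71;35;83m[48;2;24;26;18m🬀[38;2;22;11;26m[48;2;21;35;7m🬂[38;2;109;56;127m[48;2;26;22;24m🬁[38;2;22;30;11m[48;2;69;34;80m🬙[38;2;22;37;7m[48;2;21;34;7m🬎[38;2;22;37;7m[48;2;21;34;7m🬎[38;2;22;37;7m[48;2;21;34;7m🬎[0m
[38;2;19;32;6m[48;2;18;29;6m🬎[38;2;19;32;6m[48;2;18;29;6m🬎[38;2;19;32;6m[48;2;18;29;6m🬎[38;2;135;77;155m[48;2;46;22;53m🬉[38;2;132;66;154m[48;2;19;31;6m🬏[38;2;19;32;6m[48;2;18;29;6m🬎[38;2;19;32;6m[48;2;18;29;6m🬎[38;2;19;32;6m[48;2;18;29;6m🬎[38;2;36;32;31m[48;2;111;65;126m🬆[38;2;90;44;105m[48;2;19;31;6m▌[38;2;19;32;6m[48;2;18;29;6m🬎[38;2;19;32;6m[48;2;18;29;6m🬎[0m
[38;2;15;26;5m[48;2;14;24;5m🬎[38;2;15;26;5m[48;2;14;24;5m🬎[38;2;15;26;5m[48;2;14;24;5m🬎[38;2;14;25;5m[48;2;22;11;26m🬺[38;2;92;45;108m[48;2;22;15;24m🬂[38;2;106;52;124m[48;2;30;19;32m🬈[38;2;19;19;15m[48;2;81;40;95m🬰[38;2;93;46;108m[48;2;33;16;39m🬆[38;2;78;40;91m[48;2;19;23;14m🬂[38;2;15;26;5m[48;2;14;24;5m🬎[38;2;15;26;5m[48;2;14;24;5m🬎[38;2;15;26;5m[48;2;14;24;5m🬎[0m
[38;2;13;22;4m[48;2;11;19;4m🬂[38;2;13;22;4m[48;2;11;19;4m🬂[38;2;13;22;4m[48;2;11;19;4m🬂[38;2;13;22;4m[48;2;11;19;4m🬂[38;2;13;22;4m[48;2;11;19;4m🬂[38;2;13;22;4m[48;2;11;19;4m🬂[38;2;13;22;4m[48;2;11;19;4m🬂[38;2;13;22;4m[48;2;11;19;4m🬂[38;2;13;22;4m[48;2;11;19;4m🬂[38;2;13;22;4m[48;2;11;19;4m🬂[38;2;13;22;4m[48;2;11;19;4m🬂[38;2;13;22;4m[48;2;11;19;4m🬂[0m
</frame>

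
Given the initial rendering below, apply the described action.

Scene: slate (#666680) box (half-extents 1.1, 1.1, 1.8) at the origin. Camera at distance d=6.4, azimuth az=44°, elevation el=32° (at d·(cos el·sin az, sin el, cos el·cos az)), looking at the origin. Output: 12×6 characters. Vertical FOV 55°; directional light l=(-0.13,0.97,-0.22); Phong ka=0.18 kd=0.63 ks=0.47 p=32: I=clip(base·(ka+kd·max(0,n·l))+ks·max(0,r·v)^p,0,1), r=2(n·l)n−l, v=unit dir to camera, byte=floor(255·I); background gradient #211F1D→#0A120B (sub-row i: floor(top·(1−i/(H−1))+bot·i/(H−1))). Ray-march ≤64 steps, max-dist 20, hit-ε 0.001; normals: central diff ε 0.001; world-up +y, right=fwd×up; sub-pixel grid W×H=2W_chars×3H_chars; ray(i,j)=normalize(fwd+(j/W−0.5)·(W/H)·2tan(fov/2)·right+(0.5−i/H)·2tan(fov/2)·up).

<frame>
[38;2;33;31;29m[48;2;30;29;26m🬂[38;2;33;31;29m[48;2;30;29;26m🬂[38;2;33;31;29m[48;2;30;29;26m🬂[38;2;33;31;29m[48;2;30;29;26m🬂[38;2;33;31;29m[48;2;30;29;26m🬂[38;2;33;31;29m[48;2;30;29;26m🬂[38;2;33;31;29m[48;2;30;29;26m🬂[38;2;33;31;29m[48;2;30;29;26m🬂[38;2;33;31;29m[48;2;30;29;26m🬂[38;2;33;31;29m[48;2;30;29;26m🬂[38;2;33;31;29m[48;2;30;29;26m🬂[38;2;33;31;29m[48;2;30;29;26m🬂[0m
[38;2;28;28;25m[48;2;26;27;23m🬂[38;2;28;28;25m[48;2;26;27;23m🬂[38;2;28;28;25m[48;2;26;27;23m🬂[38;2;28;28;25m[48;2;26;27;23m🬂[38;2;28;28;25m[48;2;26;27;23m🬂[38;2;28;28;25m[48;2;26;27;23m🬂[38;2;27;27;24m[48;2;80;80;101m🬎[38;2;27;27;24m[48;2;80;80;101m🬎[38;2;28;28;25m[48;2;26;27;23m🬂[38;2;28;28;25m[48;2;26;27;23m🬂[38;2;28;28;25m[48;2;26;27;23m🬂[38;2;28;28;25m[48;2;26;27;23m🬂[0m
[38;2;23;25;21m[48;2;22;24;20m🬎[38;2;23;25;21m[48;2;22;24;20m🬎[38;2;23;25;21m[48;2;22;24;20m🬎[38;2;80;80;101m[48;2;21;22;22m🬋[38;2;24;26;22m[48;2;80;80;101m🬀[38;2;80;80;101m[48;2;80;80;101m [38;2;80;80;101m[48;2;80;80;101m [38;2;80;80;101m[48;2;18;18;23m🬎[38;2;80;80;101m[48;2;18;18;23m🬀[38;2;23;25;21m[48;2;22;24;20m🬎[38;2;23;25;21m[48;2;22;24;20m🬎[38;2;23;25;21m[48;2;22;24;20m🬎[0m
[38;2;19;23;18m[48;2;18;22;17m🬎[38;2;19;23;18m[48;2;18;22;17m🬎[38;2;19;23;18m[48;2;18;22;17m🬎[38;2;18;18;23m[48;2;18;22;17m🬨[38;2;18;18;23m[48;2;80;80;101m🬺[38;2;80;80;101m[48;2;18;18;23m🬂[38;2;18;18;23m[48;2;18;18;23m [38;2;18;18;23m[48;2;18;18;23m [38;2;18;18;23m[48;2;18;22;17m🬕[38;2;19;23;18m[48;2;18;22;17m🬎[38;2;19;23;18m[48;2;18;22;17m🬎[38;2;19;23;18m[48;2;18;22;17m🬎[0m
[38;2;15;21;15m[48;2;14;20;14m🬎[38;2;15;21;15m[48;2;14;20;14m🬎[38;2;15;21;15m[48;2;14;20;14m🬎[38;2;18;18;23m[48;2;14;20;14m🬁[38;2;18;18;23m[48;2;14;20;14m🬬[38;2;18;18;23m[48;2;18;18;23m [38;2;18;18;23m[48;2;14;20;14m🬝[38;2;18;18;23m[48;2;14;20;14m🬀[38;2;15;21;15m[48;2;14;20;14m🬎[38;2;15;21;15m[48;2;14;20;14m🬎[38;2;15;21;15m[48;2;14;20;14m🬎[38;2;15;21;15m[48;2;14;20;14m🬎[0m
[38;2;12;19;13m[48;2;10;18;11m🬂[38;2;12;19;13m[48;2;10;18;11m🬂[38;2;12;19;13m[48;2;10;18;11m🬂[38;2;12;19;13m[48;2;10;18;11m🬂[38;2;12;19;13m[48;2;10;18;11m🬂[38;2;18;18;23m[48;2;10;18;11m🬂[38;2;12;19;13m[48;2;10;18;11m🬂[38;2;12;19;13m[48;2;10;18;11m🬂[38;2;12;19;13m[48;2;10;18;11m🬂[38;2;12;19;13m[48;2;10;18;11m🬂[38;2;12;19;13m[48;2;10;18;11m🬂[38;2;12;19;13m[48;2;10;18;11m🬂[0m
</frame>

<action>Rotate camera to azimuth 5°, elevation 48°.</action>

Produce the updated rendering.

<frame>
[38;2;33;31;29m[48;2;30;29;26m🬂[38;2;33;31;29m[48;2;30;29;26m🬂[38;2;33;31;29m[48;2;30;29;26m🬂[38;2;33;31;29m[48;2;30;29;26m🬂[38;2;33;31;29m[48;2;30;29;26m🬂[38;2;33;31;29m[48;2;30;29;26m🬂[38;2;33;31;29m[48;2;30;29;26m🬂[38;2;33;31;29m[48;2;30;29;26m🬂[38;2;33;31;29m[48;2;30;29;26m🬂[38;2;33;31;29m[48;2;30;29;26m🬂[38;2;33;31;29m[48;2;30;29;26m🬂[38;2;33;31;29m[48;2;30;29;26m🬂[0m
[38;2;28;28;25m[48;2;26;27;23m🬂[38;2;28;28;25m[48;2;26;27;23m🬂[38;2;28;28;25m[48;2;26;27;23m🬂[38;2;28;28;25m[48;2;26;27;23m🬂[38;2;28;28;25m[48;2;26;27;23m🬂[38;2;28;28;25m[48;2;80;80;101m🬂[38;2;28;28;25m[48;2;80;80;101m🬂[38;2;28;28;25m[48;2;80;80;101m🬂[38;2;28;28;25m[48;2;26;27;23m🬂[38;2;28;28;25m[48;2;26;27;23m🬂[38;2;28;28;25m[48;2;26;27;23m🬂[38;2;28;28;25m[48;2;26;27;23m🬂[0m
[38;2;23;25;21m[48;2;22;24;20m🬎[38;2;23;25;21m[48;2;22;24;20m🬎[38;2;23;25;21m[48;2;22;24;20m🬎[38;2;23;25;21m[48;2;22;24;20m🬎[38;2;23;25;21m[48;2;80;80;101m▌[38;2;80;80;101m[48;2;81;81;101m🬎[38;2;80;80;101m[48;2;81;81;101m🬎[38;2;80;80;101m[48;2;80;80;101m [38;2;23;25;21m[48;2;22;24;20m🬎[38;2;23;25;21m[48;2;22;24;20m🬎[38;2;23;25;21m[48;2;22;24;20m🬎[38;2;23;25;21m[48;2;22;24;20m🬎[0m
[38;2;19;23;18m[48;2;18;22;17m🬎[38;2;19;23;18m[48;2;18;22;17m🬎[38;2;19;23;18m[48;2;18;22;17m🬎[38;2;19;23;18m[48;2;18;22;17m🬎[38;2;83;83;104m[48;2;91;91;111m🬎[38;2;83;83;104m[48;2;92;92;112m🬎[38;2;82;82;103m[48;2;89;89;109m🬎[38;2;81;81;102m[48;2;84;84;105m🬎[38;2;19;23;18m[48;2;18;22;17m🬎[38;2;19;23;18m[48;2;18;22;17m🬎[38;2;19;23;18m[48;2;18;22;17m🬎[38;2;19;23;18m[48;2;18;22;17m🬎[0m
[38;2;15;21;15m[48;2;14;20;14m🬎[38;2;15;21;15m[48;2;14;20;14m🬎[38;2;15;21;15m[48;2;14;20;14m🬎[38;2;15;21;15m[48;2;14;20;14m🬎[38;2;18;18;23m[48;2;14;20;14m🬬[38;2;18;18;23m[48;2;18;18;23m [38;2;18;18;23m[48;2;18;18;23m [38;2;18;18;23m[48;2;18;18;23m [38;2;15;21;15m[48;2;14;20;14m🬎[38;2;15;21;15m[48;2;14;20;14m🬎[38;2;15;21;15m[48;2;14;20;14m🬎[38;2;15;21;15m[48;2;14;20;14m🬎[0m
[38;2;12;19;13m[48;2;10;18;11m🬂[38;2;12;19;13m[48;2;10;18;11m🬂[38;2;12;19;13m[48;2;10;18;11m🬂[38;2;12;19;13m[48;2;10;18;11m🬂[38;2;12;19;13m[48;2;10;18;11m🬂[38;2;12;19;13m[48;2;10;18;11m🬂[38;2;18;18;23m[48;2;10;18;11m🬁[38;2;18;18;23m[48;2;10;18;11m🬀[38;2;12;19;13m[48;2;10;18;11m🬂[38;2;12;19;13m[48;2;10;18;11m🬂[38;2;12;19;13m[48;2;10;18;11m🬂[38;2;12;19;13m[48;2;10;18;11m🬂[0m
</frame>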